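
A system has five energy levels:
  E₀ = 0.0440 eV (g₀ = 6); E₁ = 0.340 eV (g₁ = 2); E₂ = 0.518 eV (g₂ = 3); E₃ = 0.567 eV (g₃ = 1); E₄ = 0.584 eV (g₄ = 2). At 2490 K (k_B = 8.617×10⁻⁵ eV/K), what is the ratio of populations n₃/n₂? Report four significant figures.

0.2653

k_BT = 8.617×10⁻⁵ × 2490 K = 0.214563 eV.
n₃/n₂ = (g₃/g₂) exp[−(E₃−E₂)/kT] = (1/3) × exp(−(0.049 eV)/(0.214563 eV)) = (1/3) × exp(-0.228371) = 0.2653.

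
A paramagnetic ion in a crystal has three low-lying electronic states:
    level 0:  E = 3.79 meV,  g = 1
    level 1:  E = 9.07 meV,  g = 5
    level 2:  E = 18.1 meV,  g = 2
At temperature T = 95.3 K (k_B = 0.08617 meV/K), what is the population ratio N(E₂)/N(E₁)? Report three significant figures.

0.133

k_BT = 0.08617 × 95.3 K = 8.2120 meV.
n₂/n₁ = (g₂/g₁) exp[−(E₂−E₁)/kT] = (2/5) × exp(−(9.03 meV)/(8.2120 meV)) = (2/5) × exp(-1.0996) = 0.133.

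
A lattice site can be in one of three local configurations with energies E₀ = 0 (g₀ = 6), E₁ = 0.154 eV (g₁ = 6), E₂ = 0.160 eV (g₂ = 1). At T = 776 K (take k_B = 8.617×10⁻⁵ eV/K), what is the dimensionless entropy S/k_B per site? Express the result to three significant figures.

k_BT = 8.617×10⁻⁵ × 776 K = 0.066868 eV.
Eᵢ/kT = 0, 2.3030, 2.3928.
Z = Σ gᵢe^(−Eᵢ/kT) = 6·e^(−0) + 6·e^(−2.3030) + 1·e^(−2.3928) = 6.0000 + 0.59975 + 0.091373 = 6.6911.
⟨E⟩ = Σ EᵢPᵢ = 0.015989 eV.
S/k_B = ln Z + ⟨E⟩/kT = ln(6.6911) + 0.015989/0.066868 = 1.9008 + 0.23911 = 2.14.

2.14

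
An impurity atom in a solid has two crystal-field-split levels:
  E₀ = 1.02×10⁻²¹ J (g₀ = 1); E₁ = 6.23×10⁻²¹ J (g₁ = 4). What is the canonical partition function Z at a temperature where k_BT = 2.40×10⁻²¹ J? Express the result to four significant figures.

Eᵢ/kT = 0.425000, 2.59583.
Z = Σ gᵢe^(−Eᵢ/kT) = 1·e^(−0.425000) + 4·e^(−2.59583) = 0.653770 + 0.298336 = 0.952106.

Z = 0.9521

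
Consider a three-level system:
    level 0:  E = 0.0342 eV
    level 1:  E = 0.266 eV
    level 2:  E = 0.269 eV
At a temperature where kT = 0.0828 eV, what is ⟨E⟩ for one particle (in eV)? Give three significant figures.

0.0591 eV

Eᵢ/kT = 0.41304, 3.2126, 3.2488.
Z = Σ e^(−Eᵢ/kT) = e^(−0.41304) + e^(−3.2126) + e^(−3.2488) = 0.66164 + 0.040252 + 0.038821 = 0.74071.
⟨E⟩ = Σ Eᵢ e^(−Eᵢ/kT) / Z = (0.0342·0.66164 + 0.266·0.040252 + 0.269·0.038821) / 0.74071 = 0.0591 eV.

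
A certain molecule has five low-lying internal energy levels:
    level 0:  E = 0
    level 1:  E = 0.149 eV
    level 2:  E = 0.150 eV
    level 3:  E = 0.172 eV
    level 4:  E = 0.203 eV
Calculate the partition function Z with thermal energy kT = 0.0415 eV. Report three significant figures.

Eᵢ/kT = 0, 3.5904, 3.6145, 4.1446, 4.8916.
Z = Σ e^(−Eᵢ/kT) = e^(−0) + e^(−3.5904) + e^(−3.6145) + e^(−4.1446) + e^(−4.8916) = 1.0000 + 0.027587 + 0.026930 + 0.015850 + 0.0075094 = 1.0779.

Z = 1.08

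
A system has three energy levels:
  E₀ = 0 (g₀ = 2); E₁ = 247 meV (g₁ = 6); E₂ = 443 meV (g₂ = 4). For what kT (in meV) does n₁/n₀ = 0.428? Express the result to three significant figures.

n₁/n₀ = (g₁/g₀) exp[−(E₁−E₀)/kT] = 0.428.
⇒ (E₁−E₀)/kT = ln((6/2)/0.428) = ln(7.0093) = 1.9472.
kT = 247 meV / 1.9472 = 127 meV.

127 meV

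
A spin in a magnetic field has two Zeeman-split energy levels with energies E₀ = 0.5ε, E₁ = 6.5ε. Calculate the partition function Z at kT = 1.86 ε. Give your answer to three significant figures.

Z = 0.795

Eᵢ/kT = 0.26882, 3.4946.
Z = Σ e^(−Eᵢ/kT) = e^(−0.26882) + e^(−3.4946) = 0.76428 + 0.030361 = 0.79464.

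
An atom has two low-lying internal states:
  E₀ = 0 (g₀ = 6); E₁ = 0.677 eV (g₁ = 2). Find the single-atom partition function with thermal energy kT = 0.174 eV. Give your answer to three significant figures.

Z = 6.04

Eᵢ/kT = 0, 3.8908.
Z = Σ gᵢe^(−Eᵢ/kT) = 6·e^(−0) + 2·e^(−3.8908) = 6.0000 + 0.040858 = 6.0409.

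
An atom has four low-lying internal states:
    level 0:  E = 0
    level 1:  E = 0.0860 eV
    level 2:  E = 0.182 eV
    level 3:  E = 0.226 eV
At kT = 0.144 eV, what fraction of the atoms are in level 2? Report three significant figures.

Eᵢ/kT = 0, 0.59722, 1.2639, 1.5694.
Z = Σ e^(−Eᵢ/kT) = e^(−0) + e^(−0.59722) + e^(−1.2639) + e^(−1.5694) = 1.0000 + 0.55034 + 0.28255 + 0.20817 = 2.0411.
P₂ = e^(−E₂/kT) / Z = 0.28255/2.0411 = 0.138.

0.138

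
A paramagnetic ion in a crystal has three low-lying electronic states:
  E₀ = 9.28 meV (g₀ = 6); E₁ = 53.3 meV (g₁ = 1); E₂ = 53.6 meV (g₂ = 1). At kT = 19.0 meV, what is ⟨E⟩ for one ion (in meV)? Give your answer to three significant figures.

10.7 meV

Eᵢ/kT = 0.48842, 2.8053, 2.8211.
Z = Σ gᵢe^(−Eᵢ/kT) = 6·e^(−0.48842) + 1·e^(−2.8053) + 1·e^(−2.8211) = 3.6816 + 0.060489 + 0.059540 = 3.8016.
⟨E⟩ = Σ Eᵢ gᵢe^(−Eᵢ/kT) / Z = (9.28·3.6816 + 53.3·0.060489 + 53.6·0.059540) / 3.8016 = 10.7 meV.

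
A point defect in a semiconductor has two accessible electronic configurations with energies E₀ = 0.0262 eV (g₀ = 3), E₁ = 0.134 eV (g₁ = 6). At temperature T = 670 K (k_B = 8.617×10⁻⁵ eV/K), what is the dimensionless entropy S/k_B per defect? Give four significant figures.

k_BT = 8.617×10⁻⁵ × 670 K = 0.0577339 eV.
Eᵢ/kT = 0.453806, 2.32099.
Z = Σ gᵢe^(−Eᵢ/kT) = 3·e^(−0.453806) + 6·e^(−2.32099) = 1.90562 + 0.589058 = 2.49468.
⟨E⟩ = Σ EᵢPᵢ = 0.0516543 eV.
S/k_B = ln Z + ⟨E⟩/kT = ln(2.49468) + 0.0516543/0.0577339 = 0.914160 + 0.894696 = 1.809.

1.809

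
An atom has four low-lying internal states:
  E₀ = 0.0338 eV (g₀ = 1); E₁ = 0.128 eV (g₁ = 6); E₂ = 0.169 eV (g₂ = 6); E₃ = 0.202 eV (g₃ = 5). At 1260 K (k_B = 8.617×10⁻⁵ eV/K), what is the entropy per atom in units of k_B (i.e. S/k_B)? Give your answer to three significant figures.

k_BT = 8.617×10⁻⁵ × 1260 K = 0.10857 eV.
Eᵢ/kT = 0.31132, 1.1790, 1.5566, 1.8606.
Z = Σ gᵢe^(−Eᵢ/kT) = 1·e^(−0.31132) + 6·e^(−1.1790) + 6·e^(−1.5566) + 5·e^(−1.8606) = 0.73248 + 1.8455 + 1.2651 + 0.77790 = 4.6210.
⟨E⟩ = Σ EᵢPᵢ = 0.13675 eV.
S/k_B = ln Z + ⟨E⟩/kT = ln(4.6210) + 0.13675/0.10857 = 1.5306 + 1.2596 = 2.79.

2.79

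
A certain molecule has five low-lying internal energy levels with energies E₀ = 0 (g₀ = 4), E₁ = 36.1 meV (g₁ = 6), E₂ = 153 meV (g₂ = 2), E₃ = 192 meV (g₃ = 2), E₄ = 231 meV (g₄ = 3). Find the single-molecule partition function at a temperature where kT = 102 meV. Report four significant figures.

Eᵢ/kT = 0, 0.353922, 1.50000, 1.88235, 2.26471.
Z = Σ gᵢe^(−Eᵢ/kT) = 4·e^(−0) + 6·e^(−0.353922) + 2·e^(−1.50000) + 2·e^(−1.88235) + 3·e^(−2.26471) = 4.00000 + 4.21158 + 0.446260 + 0.304464 + 0.311580 = 9.27388.

Z = 9.274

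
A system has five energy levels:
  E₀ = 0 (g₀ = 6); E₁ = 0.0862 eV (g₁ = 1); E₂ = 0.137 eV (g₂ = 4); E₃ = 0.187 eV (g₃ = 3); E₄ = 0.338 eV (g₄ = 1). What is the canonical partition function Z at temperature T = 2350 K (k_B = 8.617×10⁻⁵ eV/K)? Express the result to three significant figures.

k_BT = 8.617×10⁻⁵ × 2350 K = 0.20250 eV.
Eᵢ/kT = 0, 0.42568, 0.67654, 0.92346, 1.6691.
Z = Σ gᵢe^(−Eᵢ/kT) = 6·e^(−0) + 1·e^(−0.42568) + 4·e^(−0.67654) + 3·e^(−0.92346) + 1·e^(−1.6691) = 6.0000 + 0.65333 + 2.0335 + 1.1914 + 0.18842 = 10.067.

Z = 10.1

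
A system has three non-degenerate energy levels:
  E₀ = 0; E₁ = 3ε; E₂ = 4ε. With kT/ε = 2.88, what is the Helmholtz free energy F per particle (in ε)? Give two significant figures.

-1.4 ε

Eᵢ/kT = 0, 1.042, 1.389.
Z = Σ e^(−Eᵢ/kT) = e^(−0) + e^(−1.042) + e^(−1.389) = 1.000 + 0.3527 + 0.2493 = 1.602.
F = −kT ln Z = −2.88 × ln(1.602) = −2.88 × 0.4713 = -1.4 ε.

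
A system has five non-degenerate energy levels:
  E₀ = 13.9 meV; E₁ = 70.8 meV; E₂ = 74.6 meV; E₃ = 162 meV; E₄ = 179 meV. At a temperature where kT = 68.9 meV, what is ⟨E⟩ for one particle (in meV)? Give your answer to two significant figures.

Eᵢ/kT = 0.2017, 1.028, 1.083, 2.351, 2.598.
Z = Σ e^(−Eᵢ/kT) = e^(−0.2017) + e^(−1.028) + e^(−1.083) + e^(−2.351) + e^(−2.598) = 0.8173 + 0.3577 + 0.3386 + 0.09527 + 0.07442 = 1.683.
⟨E⟩ = Σ Eᵢ e^(−Eᵢ/kT) / Z = (13.9·0.8173 + 70.8·0.3577 + 74.6·0.3386 + 162·0.09527 + 179·0.07442) / 1.683 = 54 meV.

54 meV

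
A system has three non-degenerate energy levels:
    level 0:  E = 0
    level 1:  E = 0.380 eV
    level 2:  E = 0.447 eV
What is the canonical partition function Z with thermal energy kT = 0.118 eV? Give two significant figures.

Z = 1.1

Eᵢ/kT = 0, 3.220, 3.788.
Z = Σ e^(−Eᵢ/kT) = e^(−0) + e^(−3.220) + e^(−3.788) = 1.000 + 0.03996 + 0.02264 = 1.063.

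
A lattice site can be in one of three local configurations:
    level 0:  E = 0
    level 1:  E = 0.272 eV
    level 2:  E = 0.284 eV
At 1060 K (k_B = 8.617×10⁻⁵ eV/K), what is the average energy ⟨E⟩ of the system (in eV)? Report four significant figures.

0.02421 eV

k_BT = 8.617×10⁻⁵ × 1060 K = 0.0913402 eV.
Eᵢ/kT = 0, 2.97788, 3.10926.
Z = Σ e^(−Eᵢ/kT) = e^(−0) + e^(−2.97788) + e^(−3.10926) = 1.00000 + 0.0509006 + 0.0446340 = 1.09553.
⟨E⟩ = Σ Eᵢ e^(−Eᵢ/kT) / Z = (0·1.00000 + 0.272·0.0509006 + 0.284·0.0446340) / 1.09553 = 0.02421 eV.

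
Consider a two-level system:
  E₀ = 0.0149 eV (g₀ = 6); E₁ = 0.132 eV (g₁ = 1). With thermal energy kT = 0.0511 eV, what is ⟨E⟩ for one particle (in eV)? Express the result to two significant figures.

Eᵢ/kT = 0.2916, 2.583.
Z = Σ gᵢe^(−Eᵢ/kT) = 6·e^(−0.2916) + 1·e^(−2.583) = 4.482 + 0.07555 = 4.558.
⟨E⟩ = Σ Eᵢ gᵢe^(−Eᵢ/kT) / Z = (0.0149·4.482 + 0.132·0.07555) / 4.558 = 0.017 eV.

0.017 eV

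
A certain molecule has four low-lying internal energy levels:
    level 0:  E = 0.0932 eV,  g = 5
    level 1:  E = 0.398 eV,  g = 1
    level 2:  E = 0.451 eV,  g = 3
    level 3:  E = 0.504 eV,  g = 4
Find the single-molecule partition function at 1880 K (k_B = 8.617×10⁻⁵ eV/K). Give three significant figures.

k_BT = 8.617×10⁻⁵ × 1880 K = 0.16200 eV.
Eᵢ/kT = 0.57531, 2.4568, 2.7840, 3.1111.
Z = Σ gᵢe^(−Eᵢ/kT) = 5·e^(−0.57531) + 1·e^(−2.4568) + 3·e^(−2.7840) + 4·e^(−3.1111) = 2.8127 + 0.085709 + 0.18537 + 0.17821 = 3.2620.

Z = 3.26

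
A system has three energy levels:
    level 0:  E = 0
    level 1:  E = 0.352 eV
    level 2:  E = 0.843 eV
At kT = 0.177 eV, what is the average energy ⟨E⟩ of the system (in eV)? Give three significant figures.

Eᵢ/kT = 0, 1.9887, 4.7627.
Z = Σ e^(−Eᵢ/kT) = e^(−0) + e^(−1.9887) + e^(−4.7627) = 1.0000 + 0.13687 + 0.0085425 = 1.1454.
⟨E⟩ = Σ Eᵢ e^(−Eᵢ/kT) / Z = (0·1.0000 + 0.352·0.13687 + 0.843·0.0085425) / 1.1454 = 0.0483 eV.

0.0483 eV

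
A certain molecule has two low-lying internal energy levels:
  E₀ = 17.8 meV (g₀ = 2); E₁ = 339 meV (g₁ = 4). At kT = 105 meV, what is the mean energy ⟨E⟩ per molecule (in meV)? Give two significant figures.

Eᵢ/kT = 0.1695, 3.229.
Z = Σ gᵢe^(−Eᵢ/kT) = 2·e^(−0.1695) + 4·e^(−3.229) = 1.688 + 0.1584 = 1.846.
⟨E⟩ = Σ Eᵢ gᵢe^(−Eᵢ/kT) / Z = (17.8·1.688 + 339·0.1584) / 1.846 = 45 meV.

45 meV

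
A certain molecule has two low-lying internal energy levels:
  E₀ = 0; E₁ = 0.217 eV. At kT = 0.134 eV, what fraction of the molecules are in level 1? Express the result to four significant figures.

Eᵢ/kT = 0, 1.61940.
Z = Σ e^(−Eᵢ/kT) = e^(−0) + e^(−1.61940) = 1.00000 + 0.198017 = 1.19802.
P₁ = e^(−E₁/kT) / Z = 0.198017/1.19802 = 0.1653.

0.1653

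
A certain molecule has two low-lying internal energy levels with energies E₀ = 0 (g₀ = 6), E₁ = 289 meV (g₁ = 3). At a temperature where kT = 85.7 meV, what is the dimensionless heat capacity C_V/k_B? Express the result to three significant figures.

0.189

Eᵢ/kT = 0, 3.3722.
Z = Σ gᵢe^(−Eᵢ/kT) = 6·e^(−0) + 3·e^(−3.3722) = 6.0000 + 0.10294 = 6.1029.
⟨E⟩ = 4.8747 meV, ⟨E²⟩ = 1408.8 meV².
C_V/k_B = (⟨E²⟩ − ⟨E⟩²)/(kT)² = (1408.8 − 23.763)/7344.5 = 0.189.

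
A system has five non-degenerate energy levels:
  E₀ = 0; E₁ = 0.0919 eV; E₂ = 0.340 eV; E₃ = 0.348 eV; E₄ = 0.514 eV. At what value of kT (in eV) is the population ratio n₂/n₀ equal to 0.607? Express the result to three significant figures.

n₂/n₀ = exp[−(E₂−E₀)/kT] = 0.607.
⇒ (E₂−E₀)/kT = ln(1/0.607) = ln(1.6474) = 0.49920.
kT = 0.340 eV / 0.49920 = 0.681 eV.

0.681 eV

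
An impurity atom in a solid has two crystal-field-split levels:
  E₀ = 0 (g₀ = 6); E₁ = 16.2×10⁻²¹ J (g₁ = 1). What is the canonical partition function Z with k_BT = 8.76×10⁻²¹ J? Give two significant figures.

Z = 6.2

Eᵢ/kT = 0, 1.849.
Z = Σ gᵢe^(−Eᵢ/kT) = 6·e^(−0) + 1·e^(−1.849) = 6.000 + 0.1574 = 6.157.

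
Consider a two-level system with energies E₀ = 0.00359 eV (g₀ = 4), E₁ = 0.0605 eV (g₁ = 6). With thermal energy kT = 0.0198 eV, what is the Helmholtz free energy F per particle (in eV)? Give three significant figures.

-0.0255 eV

Eᵢ/kT = 0.18131, 3.0556.
Z = Σ gᵢe^(−Eᵢ/kT) = 4·e^(−0.18131) + 6·e^(−3.0556) = 3.3367 + 0.28257 = 3.6193.
F = −kT ln Z = −0.0198 × ln(3.6193) = −0.0198 × 1.2863 = -0.0255 eV.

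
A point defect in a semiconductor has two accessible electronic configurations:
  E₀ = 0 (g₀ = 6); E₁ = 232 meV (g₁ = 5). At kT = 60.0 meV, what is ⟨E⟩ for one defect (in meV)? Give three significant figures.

3.98 meV

Eᵢ/kT = 0, 3.8667.
Z = Σ gᵢe^(−Eᵢ/kT) = 6·e^(−0) + 5·e^(−3.8667) = 6.0000 + 0.10464 = 6.1046.
⟨E⟩ = Σ Eᵢ gᵢe^(−Eᵢ/kT) / Z = (0·6.0000 + 232·0.10464) / 6.1046 = 3.98 meV.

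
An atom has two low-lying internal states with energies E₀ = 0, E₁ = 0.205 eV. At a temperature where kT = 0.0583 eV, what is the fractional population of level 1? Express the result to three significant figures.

Eᵢ/kT = 0, 3.5163.
Z = Σ e^(−Eᵢ/kT) = e^(−0) + e^(−3.5163) = 1.0000 + 0.029709 = 1.0297.
P₁ = e^(−E₁/kT) / Z = 0.029709/1.0297 = 0.0289.

0.0289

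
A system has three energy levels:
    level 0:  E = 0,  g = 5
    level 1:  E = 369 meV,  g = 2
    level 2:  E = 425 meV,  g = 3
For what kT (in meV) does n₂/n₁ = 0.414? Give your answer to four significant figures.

43.50 meV

n₂/n₁ = (g₂/g₁) exp[−(E₂−E₁)/kT] = 0.414.
⇒ (E₂−E₁)/kT = ln((3/2)/0.414) = ln(3.62319) = 1.28735.
kT = 56 meV / 1.28735 = 43.50 meV.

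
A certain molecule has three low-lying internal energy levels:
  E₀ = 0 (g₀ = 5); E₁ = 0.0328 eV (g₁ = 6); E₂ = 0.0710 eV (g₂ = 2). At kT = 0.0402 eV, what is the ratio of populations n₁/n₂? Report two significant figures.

7.8

n₁/n₂ = (g₁/g₂) exp[−(E₁−E₂)/kT] = (6/2) × exp(−(-0.0382 eV)/(0.0402 eV)) = (6/2) × exp(0.9502) = 7.8.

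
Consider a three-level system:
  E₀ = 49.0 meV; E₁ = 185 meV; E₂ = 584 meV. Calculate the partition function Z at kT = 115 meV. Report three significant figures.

Z = 0.859

Eᵢ/kT = 0.42609, 1.6087, 5.0783.
Z = Σ e^(−Eᵢ/kT) = e^(−0.42609) + e^(−1.6087) + e^(−5.0783) = 0.65306 + 0.20015 + 0.0062305 = 0.85944.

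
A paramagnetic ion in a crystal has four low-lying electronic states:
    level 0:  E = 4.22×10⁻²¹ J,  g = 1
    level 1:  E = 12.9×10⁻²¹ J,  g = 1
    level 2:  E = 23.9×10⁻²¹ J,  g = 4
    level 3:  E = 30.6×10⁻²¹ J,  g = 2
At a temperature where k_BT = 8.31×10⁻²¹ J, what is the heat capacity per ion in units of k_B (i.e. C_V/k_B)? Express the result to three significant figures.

Eᵢ/kT = 0.50782, 1.5523, 2.8761, 3.6823.
Z = Σ gᵢe^(−Eᵢ/kT) = 1·e^(−0.50782) + 1·e^(−1.5523) + 4·e^(−2.8761) + 2·e^(−3.6823) = 0.60181 + 0.21176 + 0.22542 + 0.050330 = 1.0893.
⟨E⟩ = 11.199, ⟨E²⟩ = 203.66.
C_V/k_B = (⟨E²⟩ − ⟨E⟩²)/(kT)² = (203.66 − 125.42)/69.056 = 1.13.

1.13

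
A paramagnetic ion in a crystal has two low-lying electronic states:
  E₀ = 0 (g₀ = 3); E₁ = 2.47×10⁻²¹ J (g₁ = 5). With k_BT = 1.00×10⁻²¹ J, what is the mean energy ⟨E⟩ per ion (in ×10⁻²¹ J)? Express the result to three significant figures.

0.305 ×10⁻²¹ J

Eᵢ/kT = 0, 2.4700.
Z = Σ gᵢe^(−Eᵢ/kT) = 3·e^(−0) + 5·e^(−2.4700) = 3.0000 + 0.42292 = 3.4229.
⟨E⟩ = Σ Eᵢ gᵢe^(−Eᵢ/kT) / Z = (0·3.0000 + 2.47·0.42292) / 3.4229 = 0.305 ×10⁻²¹ J.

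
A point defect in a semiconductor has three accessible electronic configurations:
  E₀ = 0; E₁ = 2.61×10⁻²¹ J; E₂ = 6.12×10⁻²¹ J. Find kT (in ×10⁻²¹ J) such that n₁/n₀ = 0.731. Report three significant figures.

8.33 ×10⁻²¹ J

n₁/n₀ = exp[−(E₁−E₀)/kT] = 0.731.
⇒ (E₁−E₀)/kT = ln(1/0.731) = ln(1.3680) = 0.31335.
kT = 2.61 ×10⁻²¹ J / 0.31335 = 8.33 ×10⁻²¹ J.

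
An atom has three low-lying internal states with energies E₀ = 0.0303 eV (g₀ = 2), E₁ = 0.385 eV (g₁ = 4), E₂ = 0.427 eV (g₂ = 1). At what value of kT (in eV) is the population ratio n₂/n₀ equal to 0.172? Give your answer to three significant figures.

0.372 eV

n₂/n₀ = (g₂/g₀) exp[−(E₂−E₀)/kT] = 0.172.
⇒ (E₂−E₀)/kT = ln((1/2)/0.172) = ln(2.9070) = 1.0671.
kT = 0.3967 eV / 1.0671 = 0.372 eV.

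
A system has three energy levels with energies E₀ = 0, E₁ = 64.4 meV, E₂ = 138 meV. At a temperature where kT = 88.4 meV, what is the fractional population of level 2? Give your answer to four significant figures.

0.1240

Eᵢ/kT = 0, 0.728507, 1.56109.
Z = Σ e^(−Eᵢ/kT) = e^(−0) + e^(−0.728507) + e^(−1.56109) = 1.00000 + 0.482629 + 0.209907 = 1.69254.
P₂ = e^(−E₂/kT) / Z = 0.209907/1.69254 = 0.1240.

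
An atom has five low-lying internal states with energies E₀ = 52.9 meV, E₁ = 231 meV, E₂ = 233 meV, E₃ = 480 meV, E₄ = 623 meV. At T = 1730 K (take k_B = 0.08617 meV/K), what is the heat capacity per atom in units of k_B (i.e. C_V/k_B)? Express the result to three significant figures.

k_BT = 0.08617 × 1730 K = 149.07 meV.
Eᵢ/kT = 0.35487, 1.5496, 1.5630, 3.2200, 4.1792.
Z = Σ e^(−Eᵢ/kT) = e^(−0.35487) + e^(−1.5496) + e^(−1.5630) + e^(−3.2200) + e^(−4.1792) = 0.70126 + 0.21233 + 0.20951 + 0.039955 + 0.015311 = 1.1784.
⟨E⟩ = 138.90 meV, ⟨E²⟩ = 33787 meV².
C_V/k_B = (⟨E²⟩ − ⟨E⟩²)/(kT)² = (33787 − 19293)/22222 = 0.652.

0.652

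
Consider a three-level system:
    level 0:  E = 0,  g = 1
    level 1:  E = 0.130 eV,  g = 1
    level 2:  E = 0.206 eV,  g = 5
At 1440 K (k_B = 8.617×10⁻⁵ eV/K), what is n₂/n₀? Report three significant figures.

k_BT = 8.617×10⁻⁵ × 1440 K = 0.12408 eV.
n₂/n₀ = (g₂/g₀) exp[−(E₂−E₀)/kT] = (5/1) × exp(−(0.206 eV)/(0.12408 eV)) = (5/1) × exp(-1.6602) = 0.951.

0.951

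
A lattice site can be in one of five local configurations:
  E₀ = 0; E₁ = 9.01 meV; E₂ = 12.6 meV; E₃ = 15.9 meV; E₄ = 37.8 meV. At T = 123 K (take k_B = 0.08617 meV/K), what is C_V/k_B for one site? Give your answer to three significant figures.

0.465

k_BT = 0.08617 × 123 K = 10.599 meV.
Eᵢ/kT = 0, 0.85008, 1.1888, 1.5001, 3.5664.
Z = Σ e^(−Eᵢ/kT) = e^(−0) + e^(−0.85008) + e^(−1.1888) + e^(−1.5001) + e^(−3.5664) = 1.0000 + 0.42738 + 0.30459 + 0.22311 + 0.028257 = 1.9833.
⟨E⟩ = 6.2038 meV, ⟨E²⟩ = 90.672 meV².
C_V/k_B = (⟨E²⟩ − ⟨E⟩²)/(kT)² = (90.672 − 38.487)/112.34 = 0.465.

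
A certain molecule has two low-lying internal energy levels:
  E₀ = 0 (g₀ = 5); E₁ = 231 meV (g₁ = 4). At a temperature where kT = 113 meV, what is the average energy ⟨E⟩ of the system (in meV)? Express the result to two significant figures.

22 meV

Eᵢ/kT = 0, 2.044.
Z = Σ gᵢe^(−Eᵢ/kT) = 5·e^(−0) + 4·e^(−2.044) = 5.000 + 0.5180 = 5.518.
⟨E⟩ = Σ Eᵢ gᵢe^(−Eᵢ/kT) / Z = (0·5.000 + 231·0.5180) / 5.518 = 22 meV.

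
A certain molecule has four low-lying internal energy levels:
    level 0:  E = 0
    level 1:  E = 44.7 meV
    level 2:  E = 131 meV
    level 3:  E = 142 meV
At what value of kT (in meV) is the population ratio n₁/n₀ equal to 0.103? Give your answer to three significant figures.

19.7 meV

n₁/n₀ = exp[−(E₁−E₀)/kT] = 0.103.
⇒ (E₁−E₀)/kT = ln(1/0.103) = ln(9.7087) = 2.2730.
kT = 44.7 meV / 2.2730 = 19.7 meV.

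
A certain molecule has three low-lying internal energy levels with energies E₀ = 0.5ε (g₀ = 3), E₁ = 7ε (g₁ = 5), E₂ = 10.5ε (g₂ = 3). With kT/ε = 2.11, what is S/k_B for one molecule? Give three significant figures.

Eᵢ/kT = 0.23697, 3.3175, 4.9763.
Z = Σ gᵢe^(−Eᵢ/kT) = 3·e^(−0.23697) + 5·e^(−3.3175) + 3·e^(−4.9763) = 2.3670 + 0.18122 + 0.020699 = 2.5689.
⟨E⟩ = Σ EᵢPᵢ = 1.0391 ε.
S/k_B = ln Z + ⟨E⟩/kT = ln(2.5689) + 1.0391/2.11 = 0.94348 + 0.49246 = 1.44.

1.44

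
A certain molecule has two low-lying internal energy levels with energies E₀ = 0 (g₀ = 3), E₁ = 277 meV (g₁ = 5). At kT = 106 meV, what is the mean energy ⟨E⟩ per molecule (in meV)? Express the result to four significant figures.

30.16 meV

Eᵢ/kT = 0, 2.61321.
Z = Σ gᵢe^(−Eᵢ/kT) = 3·e^(−0) + 5·e^(−2.61321) = 3.00000 + 0.366494 = 3.36649.
⟨E⟩ = Σ Eᵢ gᵢe^(−Eᵢ/kT) / Z = (0·3.00000 + 277·0.366494) / 3.36649 = 30.16 meV.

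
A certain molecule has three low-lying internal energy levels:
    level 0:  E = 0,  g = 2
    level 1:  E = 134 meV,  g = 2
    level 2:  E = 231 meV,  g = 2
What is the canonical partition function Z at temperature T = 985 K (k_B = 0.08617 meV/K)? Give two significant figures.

k_BT = 0.08617 × 985 K = 84.88 meV.
Eᵢ/kT = 0, 1.579, 2.721.
Z = Σ gᵢe^(−Eᵢ/kT) = 2·e^(−0) + 2·e^(−1.579) + 2·e^(−2.721) = 2.000 + 0.4124 + 0.1316 = 2.544.

Z = 2.5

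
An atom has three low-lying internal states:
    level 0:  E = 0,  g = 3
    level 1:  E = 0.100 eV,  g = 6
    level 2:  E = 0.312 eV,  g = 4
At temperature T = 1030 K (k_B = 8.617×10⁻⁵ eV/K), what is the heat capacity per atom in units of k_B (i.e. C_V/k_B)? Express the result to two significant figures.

k_BT = 8.617×10⁻⁵ × 1030 K = 0.08876 eV.
Eᵢ/kT = 0, 1.127, 3.515.
Z = Σ gᵢe^(−Eᵢ/kT) = 3·e^(−0) + 6·e^(−1.127) + 4·e^(−3.515) = 3.000 + 1.944 + 0.1190 = 5.063.
⟨E⟩ = 0.04573 eV, ⟨E²⟩ = 0.006128 eV².
C_V/k_B = (⟨E²⟩ − ⟨E⟩²)/(kT)² = (0.006128 − 0.002091)/0.007878 = 0.51.

0.51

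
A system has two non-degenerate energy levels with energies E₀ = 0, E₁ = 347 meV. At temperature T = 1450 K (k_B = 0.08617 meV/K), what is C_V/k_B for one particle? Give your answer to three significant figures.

0.425

k_BT = 0.08617 × 1450 K = 124.95 meV.
Eᵢ/kT = 0, 2.7771.
Z = Σ e^(−Eᵢ/kT) = e^(−0) + e^(−2.7771) = 1.0000 + 0.062219 = 1.0622.
⟨E⟩ = 20.326 meV, ⟨E²⟩ = 7053.0 meV².
C_V/k_B = (⟨E²⟩ − ⟨E⟩²)/(kT)² = (7053.0 − 413.15)/15613 = 0.425.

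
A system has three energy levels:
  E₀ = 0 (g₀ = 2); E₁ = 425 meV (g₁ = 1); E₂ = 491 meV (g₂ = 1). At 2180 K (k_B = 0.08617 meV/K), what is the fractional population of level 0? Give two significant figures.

0.92

k_BT = 0.08617 × 2180 K = 187.9 meV.
Eᵢ/kT = 0, 2.262, 2.613.
Z = Σ gᵢe^(−Eᵢ/kT) = 2·e^(−0) + 1·e^(−2.262) + 1·e^(−2.613) = 2.000 + 0.1041 + 0.07331 = 2.177.
P₀ = g₀ e^(−E₀/kT) / Z = 2.000/2.177 = 0.92.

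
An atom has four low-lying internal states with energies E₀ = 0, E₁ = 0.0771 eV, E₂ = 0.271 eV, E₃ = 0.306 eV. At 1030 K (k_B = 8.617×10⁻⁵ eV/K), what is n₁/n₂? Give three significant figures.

8.89

k_BT = 8.617×10⁻⁵ × 1030 K = 0.088755 eV.
n₁/n₂ = exp[−(E₁−E₂)/kT] = exp(−(-0.1939 eV)/(0.088755 eV)) = exp(2.1847) = 8.89.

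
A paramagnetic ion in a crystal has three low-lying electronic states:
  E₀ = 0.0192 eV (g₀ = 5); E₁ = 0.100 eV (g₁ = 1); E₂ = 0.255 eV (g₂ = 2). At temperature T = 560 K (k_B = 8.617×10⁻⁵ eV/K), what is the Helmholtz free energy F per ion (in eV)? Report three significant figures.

k_BT = 8.617×10⁻⁵ × 560 K = 0.048255 eV.
Eᵢ/kT = 0.39789, 2.0723, 5.2844.
Z = Σ gᵢe^(−Eᵢ/kT) = 5·e^(−0.39789) + 1·e^(−2.0723) + 2·e^(−5.2844) = 3.3587 + 0.12590 + 0.010140 = 3.4947.
F = −kT ln Z = −0.048255 × ln(3.4947) = −0.048255 × 1.2512 = -0.0604 eV.

-0.0604 eV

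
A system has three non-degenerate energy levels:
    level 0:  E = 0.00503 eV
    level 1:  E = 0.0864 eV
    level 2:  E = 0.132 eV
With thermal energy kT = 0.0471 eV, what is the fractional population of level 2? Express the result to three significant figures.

Eᵢ/kT = 0.10679, 1.8344, 2.8025.
Z = Σ e^(−Eᵢ/kT) = e^(−0.10679) + e^(−1.8344) + e^(−2.8025) = 0.89871 + 0.15971 + 0.060658 = 1.1191.
P₂ = e^(−E₂/kT) / Z = 0.060658/1.1191 = 0.0542.

0.0542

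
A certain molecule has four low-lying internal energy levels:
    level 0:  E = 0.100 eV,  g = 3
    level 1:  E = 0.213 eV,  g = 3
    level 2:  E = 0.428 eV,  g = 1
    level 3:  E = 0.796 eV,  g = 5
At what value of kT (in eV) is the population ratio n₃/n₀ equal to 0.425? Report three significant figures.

n₃/n₀ = (g₃/g₀) exp[−(E₃−E₀)/kT] = 0.425.
⇒ (E₃−E₀)/kT = ln((5/3)/0.425) = ln(3.9216) = 1.3665.
kT = 0.696 eV / 1.3665 = 0.509 eV.

0.509 eV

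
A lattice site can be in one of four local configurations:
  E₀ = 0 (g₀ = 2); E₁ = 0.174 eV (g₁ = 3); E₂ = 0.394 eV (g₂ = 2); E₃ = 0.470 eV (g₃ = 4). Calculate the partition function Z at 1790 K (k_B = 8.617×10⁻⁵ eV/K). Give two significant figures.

k_BT = 8.617×10⁻⁵ × 1790 K = 0.1542 eV.
Eᵢ/kT = 0, 1.128, 2.555, 3.048.
Z = Σ gᵢe^(−Eᵢ/kT) = 2·e^(−0) + 3·e^(−1.128) + 2·e^(−2.555) + 4·e^(−3.048) = 2.000 + 0.9710 + 0.1554 + 0.1898 = 3.316.

Z = 3.3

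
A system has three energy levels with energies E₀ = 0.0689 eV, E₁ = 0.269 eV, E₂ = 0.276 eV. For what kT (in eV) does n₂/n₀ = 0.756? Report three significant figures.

n₂/n₀ = exp[−(E₂−E₀)/kT] = 0.756.
⇒ (E₂−E₀)/kT = ln(1/0.756) = ln(1.3228) = 0.27975.
kT = 0.2071 eV / 0.27975 = 0.740 eV.

0.740 eV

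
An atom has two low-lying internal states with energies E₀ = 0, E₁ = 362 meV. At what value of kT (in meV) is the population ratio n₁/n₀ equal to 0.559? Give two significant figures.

620 meV

n₁/n₀ = exp[−(E₁−E₀)/kT] = 0.559.
⇒ (E₁−E₀)/kT = ln(1/0.559) = ln(1.789) = 0.5817.
kT = 362 meV / 0.5817 = 620 meV.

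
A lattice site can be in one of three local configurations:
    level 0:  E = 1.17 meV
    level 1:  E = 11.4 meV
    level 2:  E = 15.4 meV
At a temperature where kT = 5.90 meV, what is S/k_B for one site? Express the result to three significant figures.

0.649

Eᵢ/kT = 0.19831, 1.9322, 2.6102.
Z = Σ e^(−Eᵢ/kT) = e^(−0.19831) + e^(−1.9322) + e^(−2.6102) = 0.82012 + 0.14483 + 0.073520 = 1.0385.
⟨E⟩ = Σ EᵢPᵢ = 3.6041 meV.
S/k_B = ln Z + ⟨E⟩/kT = ln(1.0385) + 3.6041/5.90 = 0.037777 + 0.61086 = 0.649.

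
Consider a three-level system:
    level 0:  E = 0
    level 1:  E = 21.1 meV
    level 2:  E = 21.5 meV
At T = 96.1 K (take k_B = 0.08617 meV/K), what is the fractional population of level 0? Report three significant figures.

0.867

k_BT = 0.08617 × 96.1 K = 8.2809 meV.
Eᵢ/kT = 0, 2.5480, 2.5963.
Z = Σ e^(−Eᵢ/kT) = e^(−0) + e^(−2.5480) + e^(−2.5963) = 1.0000 + 0.078238 + 0.074549 = 1.1528.
P₀ = e^(−E₀/kT) / Z = 1.0000/1.1528 = 0.867.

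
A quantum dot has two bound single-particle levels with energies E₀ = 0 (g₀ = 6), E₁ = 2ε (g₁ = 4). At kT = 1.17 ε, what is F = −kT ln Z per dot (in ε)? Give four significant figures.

-2.230 ε

Eᵢ/kT = 0, 1.70940.
Z = Σ gᵢe^(−Eᵢ/kT) = 6·e^(−0) + 4·e^(−1.70940) = 6.00000 + 0.723897 = 6.72390.
F = −kT ln Z = −1.17 × ln(6.72390) = −1.17 × 1.90567 = -2.230 ε.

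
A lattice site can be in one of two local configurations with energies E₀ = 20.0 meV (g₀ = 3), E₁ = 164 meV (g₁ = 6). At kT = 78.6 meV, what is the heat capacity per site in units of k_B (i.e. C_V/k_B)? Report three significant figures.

Eᵢ/kT = 0.25445, 2.0865.
Z = Σ gᵢe^(−Eᵢ/kT) = 3·e^(−0.25445) + 6·e^(−2.0865) = 2.3260 + 0.74472 = 3.0707.
⟨E⟩ = 54.924 meV, ⟨E²⟩ = 6825.9 meV².
C_V/k_B = (⟨E²⟩ − ⟨E⟩²)/(kT)² = (6825.9 − 3016.6)/6178.0 = 0.617.

0.617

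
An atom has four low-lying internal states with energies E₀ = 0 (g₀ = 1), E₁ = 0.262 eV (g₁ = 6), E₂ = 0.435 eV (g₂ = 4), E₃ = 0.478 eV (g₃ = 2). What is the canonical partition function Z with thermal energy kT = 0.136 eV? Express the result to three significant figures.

Eᵢ/kT = 0, 1.9265, 3.1985, 3.5147.
Z = Σ gᵢe^(−Eᵢ/kT) = 1·e^(−0) + 6·e^(−1.9265) + 4·e^(−3.1985) + 2·e^(−3.5147) = 1.0000 + 0.87394 + 0.16329 + 0.059513 = 2.0967.

Z = 2.10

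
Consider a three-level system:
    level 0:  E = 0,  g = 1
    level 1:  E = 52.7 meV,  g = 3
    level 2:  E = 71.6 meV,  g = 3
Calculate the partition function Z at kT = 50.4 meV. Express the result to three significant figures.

Z = 2.78

Eᵢ/kT = 0, 1.0456, 1.4206.
Z = Σ gᵢe^(−Eᵢ/kT) = 1·e^(−0) + 3·e^(−1.0456) + 3·e^(−1.4206) = 1.0000 + 1.0544 + 0.72471 = 2.7791.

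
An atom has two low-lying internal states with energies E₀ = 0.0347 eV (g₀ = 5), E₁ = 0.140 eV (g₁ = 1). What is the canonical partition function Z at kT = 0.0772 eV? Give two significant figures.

Eᵢ/kT = 0.4495, 1.813.
Z = Σ gᵢe^(−Eᵢ/kT) = 5·e^(−0.4495) + 1·e^(−1.813) = 3.190 + 0.1632 = 3.353.

Z = 3.4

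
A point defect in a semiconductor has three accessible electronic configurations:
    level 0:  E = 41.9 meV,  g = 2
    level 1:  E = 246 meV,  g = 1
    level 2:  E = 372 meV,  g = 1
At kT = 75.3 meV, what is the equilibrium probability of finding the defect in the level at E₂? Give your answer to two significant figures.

Eᵢ/kT = 0.5564, 3.267, 4.940.
Z = Σ gᵢe^(−Eᵢ/kT) = 2·e^(−0.5564) + 1·e^(−3.267) + 1·e^(−4.940) = 1.147 + 0.03812 + 0.007155 = 1.192.
P₂ = g₂ e^(−E₂/kT) / Z = 0.007155/1.192 = 0.0060.

0.0060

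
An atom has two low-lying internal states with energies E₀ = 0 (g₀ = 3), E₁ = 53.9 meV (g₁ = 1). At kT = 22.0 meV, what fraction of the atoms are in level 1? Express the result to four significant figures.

Eᵢ/kT = 0, 2.45000.
Z = Σ gᵢe^(−Eᵢ/kT) = 3·e^(−0) + 1·e^(−2.45000) = 3.00000 + 0.0862936 = 3.08629.
P₁ = g₁ e^(−E₁/kT) / Z = 0.0862936/3.08629 = 0.02796.

0.02796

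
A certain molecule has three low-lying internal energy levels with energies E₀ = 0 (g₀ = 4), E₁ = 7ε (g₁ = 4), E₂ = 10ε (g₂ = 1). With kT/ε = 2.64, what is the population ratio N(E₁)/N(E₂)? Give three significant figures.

12.5

n₁/n₂ = (g₁/g₂) exp[−(E₁−E₂)/kT] = (4/1) × exp(−(-3ε)/(2.64ε)) = (4/1) × exp(1.1364) = 12.5.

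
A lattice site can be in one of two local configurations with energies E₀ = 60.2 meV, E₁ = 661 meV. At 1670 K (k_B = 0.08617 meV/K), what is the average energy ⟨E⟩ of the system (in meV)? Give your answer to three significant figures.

69.3 meV

k_BT = 0.08617 × 1670 K = 143.90 meV.
Eᵢ/kT = 0.41835, 4.5935.
Z = Σ e^(−Eᵢ/kT) = e^(−0.41835) + e^(−4.5935) = 0.65813 + 0.010117 = 0.66825.
⟨E⟩ = Σ Eᵢ e^(−Eᵢ/kT) / Z = (60.2·0.65813 + 661·0.010117) / 0.66825 = 69.3 meV.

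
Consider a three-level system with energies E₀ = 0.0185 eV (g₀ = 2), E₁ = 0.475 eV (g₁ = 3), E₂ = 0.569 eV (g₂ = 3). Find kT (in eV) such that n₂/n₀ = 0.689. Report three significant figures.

0.708 eV

n₂/n₀ = (g₂/g₀) exp[−(E₂−E₀)/kT] = 0.689.
⇒ (E₂−E₀)/kT = ln((3/2)/0.689) = ln(2.1771) = 0.77799.
kT = 0.5505 eV / 0.77799 = 0.708 eV.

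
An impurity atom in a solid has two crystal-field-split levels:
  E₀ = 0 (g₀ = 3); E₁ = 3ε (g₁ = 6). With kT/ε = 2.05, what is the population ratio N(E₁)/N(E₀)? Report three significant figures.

n₁/n₀ = (g₁/g₀) exp[−(E₁−E₀)/kT] = (6/3) × exp(−(3ε)/(2.05ε)) = (6/3) × exp(-1.4634) = 0.463.

0.463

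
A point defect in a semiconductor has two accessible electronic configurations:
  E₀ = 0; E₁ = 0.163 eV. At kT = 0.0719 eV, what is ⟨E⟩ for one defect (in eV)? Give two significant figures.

0.015 eV

Eᵢ/kT = 0, 2.267.
Z = Σ e^(−Eᵢ/kT) = e^(−0) + e^(−2.267) = 1.000 + 0.1036 = 1.104.
⟨E⟩ = Σ Eᵢ e^(−Eᵢ/kT) / Z = (0·1.000 + 0.163·0.1036) / 1.104 = 0.015 eV.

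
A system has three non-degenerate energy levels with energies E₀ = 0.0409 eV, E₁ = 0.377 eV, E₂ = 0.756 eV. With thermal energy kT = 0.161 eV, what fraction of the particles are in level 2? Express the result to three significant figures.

0.0104

Eᵢ/kT = 0.25404, 2.3416, 4.6957.
Z = Σ e^(−Eᵢ/kT) = e^(−0.25404) + e^(−2.3416) + e^(−4.6957) = 0.77566 + 0.096174 + 0.0091345 = 0.88097.
P₂ = e^(−E₂/kT) / Z = 0.0091345/0.88097 = 0.0104.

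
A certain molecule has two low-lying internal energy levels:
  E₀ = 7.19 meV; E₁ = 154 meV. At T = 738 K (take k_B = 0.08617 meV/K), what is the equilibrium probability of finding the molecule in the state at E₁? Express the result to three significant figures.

0.0904

k_BT = 0.08617 × 738 K = 63.593 meV.
Eᵢ/kT = 0.11306, 2.4217.
Z = Σ e^(−Eᵢ/kT) = e^(−0.11306) + e^(−2.4217) = 0.89310 + 0.088771 = 0.98187.
P₁ = e^(−E₁/kT) / Z = 0.088771/0.98187 = 0.0904.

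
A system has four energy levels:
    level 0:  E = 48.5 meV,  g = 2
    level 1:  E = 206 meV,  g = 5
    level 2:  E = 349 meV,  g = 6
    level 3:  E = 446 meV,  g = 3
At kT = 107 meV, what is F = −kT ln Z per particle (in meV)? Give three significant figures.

Eᵢ/kT = 0.45327, 1.9252, 3.2617, 4.1682.
Z = Σ gᵢe^(−Eᵢ/kT) = 2·e^(−0.45327) + 5·e^(−1.9252) + 6·e^(−3.2617) + 3·e^(−4.1682) = 1.2711 + 0.72923 + 0.22994 + 0.046440 = 2.2767.
F = −kT ln Z = −107 × ln(2.2767) = −107 × 0.82273 = -88.0 meV.

-88.0 meV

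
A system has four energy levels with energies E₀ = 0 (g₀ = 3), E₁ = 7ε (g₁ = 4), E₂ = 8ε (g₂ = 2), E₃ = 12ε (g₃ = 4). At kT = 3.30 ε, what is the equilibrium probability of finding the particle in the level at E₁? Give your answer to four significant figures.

0.1275

Eᵢ/kT = 0, 2.12121, 2.42424, 3.63636.
Z = Σ gᵢe^(−Eᵢ/kT) = 3·e^(−0) + 4·e^(−2.12121) + 2·e^(−2.42424) + 4·e^(−3.63636) = 3.00000 + 0.479546 + 0.177091 + 0.105392 = 3.76203.
P₁ = g₁ e^(−E₁/kT) / Z = 0.479546/3.76203 = 0.1275.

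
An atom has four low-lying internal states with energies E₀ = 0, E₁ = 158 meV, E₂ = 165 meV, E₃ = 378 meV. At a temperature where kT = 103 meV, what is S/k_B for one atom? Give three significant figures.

Eᵢ/kT = 0, 1.5340, 1.6019, 3.6699.
Z = Σ e^(−Eᵢ/kT) = e^(−0) + e^(−1.5340) + e^(−1.6019) + e^(−3.6699) = 1.0000 + 0.21567 + 0.20151 + 0.025479 = 1.4427.
⟨E⟩ = Σ EᵢPᵢ = 53.342 meV.
S/k_B = ln Z + ⟨E⟩/kT = ln(1.4427) + 53.342/103 = 0.36652 + 0.51788 = 0.884.

0.884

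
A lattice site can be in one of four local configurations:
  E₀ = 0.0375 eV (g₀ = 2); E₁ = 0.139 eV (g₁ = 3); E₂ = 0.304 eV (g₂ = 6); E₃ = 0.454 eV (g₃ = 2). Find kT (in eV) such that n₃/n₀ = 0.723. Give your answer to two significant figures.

n₃/n₀ = (g₃/g₀) exp[−(E₃−E₀)/kT] = 0.723.
⇒ (E₃−E₀)/kT = ln((2/2)/0.723) = ln(1.383) = 0.3243.
kT = 0.4165 eV / 0.3243 = 1.3 eV.

1.3 eV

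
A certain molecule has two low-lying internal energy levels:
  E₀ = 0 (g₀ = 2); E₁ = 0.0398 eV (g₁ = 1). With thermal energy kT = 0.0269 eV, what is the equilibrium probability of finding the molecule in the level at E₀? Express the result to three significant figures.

0.898

Eᵢ/kT = 0, 1.4796.
Z = Σ gᵢe^(−Eᵢ/kT) = 2·e^(−0) + 1·e^(−1.4796) = 2.0000 + 0.22773 = 2.2277.
P₀ = g₀ e^(−E₀/kT) / Z = 2.0000/2.2277 = 0.898.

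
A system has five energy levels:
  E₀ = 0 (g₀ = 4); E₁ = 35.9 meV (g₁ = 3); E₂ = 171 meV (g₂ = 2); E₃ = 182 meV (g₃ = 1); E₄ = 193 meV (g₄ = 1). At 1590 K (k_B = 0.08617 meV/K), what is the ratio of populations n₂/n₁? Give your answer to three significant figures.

0.249

k_BT = 0.08617 × 1590 K = 137.01 meV.
n₂/n₁ = (g₂/g₁) exp[−(E₂−E₁)/kT] = (2/3) × exp(−(135.1 meV)/(137.01 meV)) = (2/3) × exp(-0.98606) = 0.249.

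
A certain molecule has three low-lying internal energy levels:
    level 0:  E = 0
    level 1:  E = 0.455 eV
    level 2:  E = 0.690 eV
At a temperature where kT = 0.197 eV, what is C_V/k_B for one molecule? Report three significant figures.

Eᵢ/kT = 0, 2.3096, 3.5025.
Z = Σ e^(−Eᵢ/kT) = e^(−0) + e^(−2.3096) + e^(−3.5025) = 1.0000 + 0.099301 + 0.030122 = 1.1294.
⟨E⟩ = 0.058408 eV, ⟨E²⟩ = 0.030900 eV².
C_V/k_B = (⟨E²⟩ − ⟨E⟩²)/(kT)² = (0.030900 − 0.0034115)/0.038809 = 0.708.

0.708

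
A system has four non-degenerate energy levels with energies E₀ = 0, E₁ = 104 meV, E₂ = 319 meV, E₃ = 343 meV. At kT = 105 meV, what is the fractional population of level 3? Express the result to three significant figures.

Eᵢ/kT = 0, 0.99048, 3.0381, 3.2667.
Z = Σ e^(−Eᵢ/kT) = e^(−0) + e^(−0.99048) + e^(−3.0381) + e^(−3.2667) = 1.0000 + 0.37140 + 0.047926 + 0.038132 = 1.4575.
P₃ = e^(−E₃/kT) / Z = 0.038132/1.4575 = 0.0262.

0.0262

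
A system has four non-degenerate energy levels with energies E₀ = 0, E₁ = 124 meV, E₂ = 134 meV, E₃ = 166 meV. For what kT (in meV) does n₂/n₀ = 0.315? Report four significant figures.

n₂/n₀ = exp[−(E₂−E₀)/kT] = 0.315.
⇒ (E₂−E₀)/kT = ln(1/0.315) = ln(3.17460) = 1.15518.
kT = 134 meV / 1.15518 = 116.0 meV.

116.0 meV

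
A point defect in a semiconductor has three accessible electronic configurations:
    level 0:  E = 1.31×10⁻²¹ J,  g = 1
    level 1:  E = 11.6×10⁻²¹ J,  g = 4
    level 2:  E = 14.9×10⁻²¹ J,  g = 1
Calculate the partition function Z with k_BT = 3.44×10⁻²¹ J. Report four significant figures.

Z = 0.8337

Eᵢ/kT = 0.380814, 3.37209, 4.33140.
Z = Σ gᵢe^(−Eᵢ/kT) = 1·e^(−0.380814) + 4·e^(−3.37209) + 1·e^(−4.33140) = 0.683305 + 0.137271 + 0.0131491 = 0.833725.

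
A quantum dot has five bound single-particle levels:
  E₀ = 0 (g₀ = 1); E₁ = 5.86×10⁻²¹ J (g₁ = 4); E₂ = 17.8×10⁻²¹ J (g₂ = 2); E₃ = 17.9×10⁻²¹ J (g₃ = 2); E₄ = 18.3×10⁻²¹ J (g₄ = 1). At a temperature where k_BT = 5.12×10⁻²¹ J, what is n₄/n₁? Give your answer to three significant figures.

n₄/n₁ = (g₄/g₁) exp[−(E₄−E₁)/kT] = (1/4) × exp(−(12.44 ×10⁻²¹ J)/(5.12 ×10⁻²¹ J)) = (1/4) × exp(-2.4297) = 0.0220.

0.0220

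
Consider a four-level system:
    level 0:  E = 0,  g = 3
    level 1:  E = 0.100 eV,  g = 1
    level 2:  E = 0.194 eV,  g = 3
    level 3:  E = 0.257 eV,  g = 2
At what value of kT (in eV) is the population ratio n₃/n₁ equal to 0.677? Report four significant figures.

0.1449 eV

n₃/n₁ = (g₃/g₁) exp[−(E₃−E₁)/kT] = 0.677.
⇒ (E₃−E₁)/kT = ln((2/1)/0.677) = ln(2.95421) = 1.08323.
kT = 0.157 eV / 1.08323 = 0.1449 eV.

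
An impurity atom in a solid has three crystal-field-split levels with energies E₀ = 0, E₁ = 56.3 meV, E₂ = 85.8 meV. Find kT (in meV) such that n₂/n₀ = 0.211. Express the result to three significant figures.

55.1 meV

n₂/n₀ = exp[−(E₂−E₀)/kT] = 0.211.
⇒ (E₂−E₀)/kT = ln(1/0.211) = ln(4.7393) = 1.5559.
kT = 85.8 meV / 1.5559 = 55.1 meV.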